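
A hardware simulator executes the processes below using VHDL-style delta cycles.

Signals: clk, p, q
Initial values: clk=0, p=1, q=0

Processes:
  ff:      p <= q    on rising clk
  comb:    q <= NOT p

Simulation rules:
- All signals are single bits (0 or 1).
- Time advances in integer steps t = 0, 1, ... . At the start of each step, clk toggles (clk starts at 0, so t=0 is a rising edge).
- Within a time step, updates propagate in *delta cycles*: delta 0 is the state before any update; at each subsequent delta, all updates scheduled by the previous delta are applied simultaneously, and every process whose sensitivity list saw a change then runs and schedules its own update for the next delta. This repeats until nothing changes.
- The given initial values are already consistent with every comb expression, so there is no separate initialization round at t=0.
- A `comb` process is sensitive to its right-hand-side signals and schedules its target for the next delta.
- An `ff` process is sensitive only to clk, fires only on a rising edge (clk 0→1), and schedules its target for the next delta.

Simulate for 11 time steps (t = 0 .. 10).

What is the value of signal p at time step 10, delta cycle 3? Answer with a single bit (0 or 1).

t0.Δ0 q=0 clk=0 p=1
t0.Δ1 q=0 clk=1 p=1
t0.Δ2 q=0 clk=1 p=0
t0.Δ3 q=1 clk=1 p=0
t1.Δ0 q=1 clk=1 p=0
t1.Δ1 q=1 clk=0 p=0
t2.Δ0 q=1 clk=0 p=0
t2.Δ1 q=1 clk=1 p=0
t2.Δ2 q=1 clk=1 p=1
t2.Δ3 q=0 clk=1 p=1
t3.Δ0 q=0 clk=1 p=1
t3.Δ1 q=0 clk=0 p=1
t4.Δ0 q=0 clk=0 p=1
t4.Δ1 q=0 clk=1 p=1
t4.Δ2 q=0 clk=1 p=0
t4.Δ3 q=1 clk=1 p=0
t5.Δ0 q=1 clk=1 p=0
t5.Δ1 q=1 clk=0 p=0
t6.Δ0 q=1 clk=0 p=0
t6.Δ1 q=1 clk=1 p=0
t6.Δ2 q=1 clk=1 p=1
t6.Δ3 q=0 clk=1 p=1
t7.Δ0 q=0 clk=1 p=1
t7.Δ1 q=0 clk=0 p=1
t8.Δ0 q=0 clk=0 p=1
t8.Δ1 q=0 clk=1 p=1
t8.Δ2 q=0 clk=1 p=0
t8.Δ3 q=1 clk=1 p=0
t9.Δ0 q=1 clk=1 p=0
t9.Δ1 q=1 clk=0 p=0
t10.Δ0 q=1 clk=0 p=0
t10.Δ1 q=1 clk=1 p=0
t10.Δ2 q=1 clk=1 p=1
t10.Δ3 q=0 clk=1 p=1

1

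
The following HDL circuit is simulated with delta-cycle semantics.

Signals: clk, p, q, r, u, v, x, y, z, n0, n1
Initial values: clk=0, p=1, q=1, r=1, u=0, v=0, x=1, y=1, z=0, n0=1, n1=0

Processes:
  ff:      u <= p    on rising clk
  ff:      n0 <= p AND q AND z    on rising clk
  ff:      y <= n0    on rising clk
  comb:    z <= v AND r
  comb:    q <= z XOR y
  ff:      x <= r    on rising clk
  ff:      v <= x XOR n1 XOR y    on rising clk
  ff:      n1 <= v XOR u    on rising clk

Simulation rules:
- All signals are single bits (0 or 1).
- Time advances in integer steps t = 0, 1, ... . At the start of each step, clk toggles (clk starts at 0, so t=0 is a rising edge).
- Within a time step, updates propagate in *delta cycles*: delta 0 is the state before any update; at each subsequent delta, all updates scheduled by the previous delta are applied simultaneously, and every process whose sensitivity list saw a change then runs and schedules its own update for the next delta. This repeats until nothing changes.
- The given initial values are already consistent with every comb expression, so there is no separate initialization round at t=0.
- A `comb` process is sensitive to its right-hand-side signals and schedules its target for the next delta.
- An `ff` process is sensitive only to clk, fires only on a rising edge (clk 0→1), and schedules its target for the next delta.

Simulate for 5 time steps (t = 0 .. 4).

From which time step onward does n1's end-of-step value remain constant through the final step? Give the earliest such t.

2

t=0 Δ0: u=0 y=1 r=1 p=1 z=0 clk=0 q=1 n1=0 v=0 x=1 n0=1
  Δ1: clk:0→1
  Δ2: u:0→1, n0:1→0
  (2Δ to stable)
t=1 Δ0: u=1 y=1 r=1 p=1 z=0 clk=1 q=1 n1=0 v=0 x=1 n0=0
  Δ1: clk:1→0
  (1Δ to stable)
t=2 Δ0: u=1 y=1 r=1 p=1 z=0 clk=0 q=1 n1=0 v=0 x=1 n0=0
  Δ1: clk:0→1
  Δ2: y:1→0, n1:0→1
  Δ3: q:1→0
  (3Δ to stable)
t=3 Δ0: u=1 y=0 r=1 p=1 z=0 clk=1 q=0 n1=1 v=0 x=1 n0=0
  Δ1: clk:1→0
  (1Δ to stable)
t=4 Δ0: u=1 y=0 r=1 p=1 z=0 clk=0 q=0 n1=1 v=0 x=1 n0=0
  Δ1: clk:0→1
  (1Δ to stable)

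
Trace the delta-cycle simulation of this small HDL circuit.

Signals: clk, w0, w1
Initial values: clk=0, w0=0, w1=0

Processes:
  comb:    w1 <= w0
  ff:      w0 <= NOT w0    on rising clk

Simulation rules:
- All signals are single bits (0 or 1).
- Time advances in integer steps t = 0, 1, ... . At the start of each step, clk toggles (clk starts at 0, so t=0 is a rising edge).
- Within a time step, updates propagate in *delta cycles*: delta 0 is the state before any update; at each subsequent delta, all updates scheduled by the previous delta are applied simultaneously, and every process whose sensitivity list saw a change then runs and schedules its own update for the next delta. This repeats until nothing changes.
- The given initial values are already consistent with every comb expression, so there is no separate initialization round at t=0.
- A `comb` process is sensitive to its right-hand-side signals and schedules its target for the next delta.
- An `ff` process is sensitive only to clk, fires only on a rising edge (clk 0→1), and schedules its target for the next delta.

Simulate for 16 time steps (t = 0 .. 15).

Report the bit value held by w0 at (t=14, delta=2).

t=0 Δ0: w0=0 w1=0 clk=0
  Δ1: clk:0→1
  Δ2: w0:0→1
  Δ3: w1:0→1
  (3Δ to stable)
t=1 Δ0: w0=1 w1=1 clk=1
  Δ1: clk:1→0
  (1Δ to stable)
t=2 Δ0: w0=1 w1=1 clk=0
  Δ1: clk:0→1
  Δ2: w0:1→0
  Δ3: w1:1→0
  (3Δ to stable)
t=3 Δ0: w0=0 w1=0 clk=1
  Δ1: clk:1→0
  (1Δ to stable)
t=4 Δ0: w0=0 w1=0 clk=0
  Δ1: clk:0→1
  Δ2: w0:0→1
  Δ3: w1:0→1
  (3Δ to stable)
t=5 Δ0: w0=1 w1=1 clk=1
  Δ1: clk:1→0
  (1Δ to stable)
t=6 Δ0: w0=1 w1=1 clk=0
  Δ1: clk:0→1
  Δ2: w0:1→0
  Δ3: w1:1→0
  (3Δ to stable)
t=7 Δ0: w0=0 w1=0 clk=1
  Δ1: clk:1→0
  (1Δ to stable)
t=8 Δ0: w0=0 w1=0 clk=0
  Δ1: clk:0→1
  Δ2: w0:0→1
  Δ3: w1:0→1
  (3Δ to stable)
t=9 Δ0: w0=1 w1=1 clk=1
  Δ1: clk:1→0
  (1Δ to stable)
t=10 Δ0: w0=1 w1=1 clk=0
  Δ1: clk:0→1
  Δ2: w0:1→0
  Δ3: w1:1→0
  (3Δ to stable)
t=11 Δ0: w0=0 w1=0 clk=1
  Δ1: clk:1→0
  (1Δ to stable)
t=12 Δ0: w0=0 w1=0 clk=0
  Δ1: clk:0→1
  Δ2: w0:0→1
  Δ3: w1:0→1
  (3Δ to stable)
t=13 Δ0: w0=1 w1=1 clk=1
  Δ1: clk:1→0
  (1Δ to stable)
t=14 Δ0: w0=1 w1=1 clk=0
  Δ1: clk:0→1
  Δ2: w0:1→0
  Δ3: w1:1→0
  (3Δ to stable)
t=15 Δ0: w0=0 w1=0 clk=1
  Δ1: clk:1→0
  (1Δ to stable)

0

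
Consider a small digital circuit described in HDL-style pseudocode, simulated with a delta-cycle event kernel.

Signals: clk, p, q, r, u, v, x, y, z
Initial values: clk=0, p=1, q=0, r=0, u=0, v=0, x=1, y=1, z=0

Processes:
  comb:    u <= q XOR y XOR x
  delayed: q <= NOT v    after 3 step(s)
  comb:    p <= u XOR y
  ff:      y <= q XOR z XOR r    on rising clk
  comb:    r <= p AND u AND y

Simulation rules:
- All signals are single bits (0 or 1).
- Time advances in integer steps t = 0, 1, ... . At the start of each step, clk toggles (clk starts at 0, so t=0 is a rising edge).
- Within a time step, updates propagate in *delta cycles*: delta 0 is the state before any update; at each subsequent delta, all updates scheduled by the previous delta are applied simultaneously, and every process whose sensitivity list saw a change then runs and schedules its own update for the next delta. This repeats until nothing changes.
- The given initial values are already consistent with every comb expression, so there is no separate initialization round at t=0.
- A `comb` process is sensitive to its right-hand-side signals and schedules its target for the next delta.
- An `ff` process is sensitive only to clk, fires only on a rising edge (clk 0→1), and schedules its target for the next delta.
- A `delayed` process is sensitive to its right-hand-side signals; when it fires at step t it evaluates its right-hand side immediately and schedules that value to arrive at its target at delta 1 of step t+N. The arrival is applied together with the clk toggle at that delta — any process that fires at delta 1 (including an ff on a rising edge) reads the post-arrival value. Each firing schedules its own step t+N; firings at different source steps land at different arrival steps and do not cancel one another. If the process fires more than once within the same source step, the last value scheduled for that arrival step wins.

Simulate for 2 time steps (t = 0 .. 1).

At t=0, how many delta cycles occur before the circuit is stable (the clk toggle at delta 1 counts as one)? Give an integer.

4

t0.Δ0 y=1 u=0 z=0 clk=0 r=0 x=1 p=1 q=0 v=0
t0.Δ1 y=1 u=0 z=0 clk=1 r=0 x=1 p=1 q=0 v=0
t0.Δ2 y=0 u=0 z=0 clk=1 r=0 x=1 p=1 q=0 v=0
t0.Δ3 y=0 u=1 z=0 clk=1 r=0 x=1 p=0 q=0 v=0
t0.Δ4 y=0 u=1 z=0 clk=1 r=0 x=1 p=1 q=0 v=0
t1.Δ0 y=0 u=1 z=0 clk=1 r=0 x=1 p=1 q=0 v=0
t1.Δ1 y=0 u=1 z=0 clk=0 r=0 x=1 p=1 q=0 v=0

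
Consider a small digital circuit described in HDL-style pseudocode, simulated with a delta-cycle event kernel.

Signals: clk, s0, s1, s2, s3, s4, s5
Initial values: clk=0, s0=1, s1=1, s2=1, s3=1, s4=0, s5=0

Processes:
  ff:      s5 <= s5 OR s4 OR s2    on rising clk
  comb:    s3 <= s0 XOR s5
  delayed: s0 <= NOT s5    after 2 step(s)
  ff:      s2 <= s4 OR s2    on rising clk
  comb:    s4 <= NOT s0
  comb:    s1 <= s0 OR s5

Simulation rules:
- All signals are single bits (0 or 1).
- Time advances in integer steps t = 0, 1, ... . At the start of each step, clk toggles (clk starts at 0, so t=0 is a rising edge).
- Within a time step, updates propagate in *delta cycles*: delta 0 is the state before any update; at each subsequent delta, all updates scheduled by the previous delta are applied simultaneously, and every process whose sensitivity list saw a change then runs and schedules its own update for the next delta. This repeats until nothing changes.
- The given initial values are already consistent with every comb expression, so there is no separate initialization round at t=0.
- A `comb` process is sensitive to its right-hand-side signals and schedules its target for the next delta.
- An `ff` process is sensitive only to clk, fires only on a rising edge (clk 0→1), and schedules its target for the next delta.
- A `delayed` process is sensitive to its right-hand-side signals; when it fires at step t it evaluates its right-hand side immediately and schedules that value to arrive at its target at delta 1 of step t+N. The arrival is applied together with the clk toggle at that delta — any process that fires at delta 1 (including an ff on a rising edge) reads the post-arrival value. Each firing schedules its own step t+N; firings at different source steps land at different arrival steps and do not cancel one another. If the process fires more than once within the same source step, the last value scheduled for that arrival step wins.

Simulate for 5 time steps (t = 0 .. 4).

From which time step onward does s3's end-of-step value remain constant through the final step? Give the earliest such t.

2

t0.Δ0 s5=0 s3=1 s2=1 clk=0 s4=0 s0=1 s1=1
t0.Δ1 s5=0 s3=1 s2=1 clk=1 s4=0 s0=1 s1=1
t0.Δ2 s5=1 s3=1 s2=1 clk=1 s4=0 s0=1 s1=1
t0.Δ3 s5=1 s3=0 s2=1 clk=1 s4=0 s0=1 s1=1
t1.Δ0 s5=1 s3=0 s2=1 clk=1 s4=0 s0=1 s1=1
t1.Δ1 s5=1 s3=0 s2=1 clk=0 s4=0 s0=1 s1=1
t2.Δ0 s5=1 s3=0 s2=1 clk=0 s4=0 s0=1 s1=1
t2.Δ1 s5=1 s3=0 s2=1 clk=1 s4=0 s0=0 s1=1
t2.Δ2 s5=1 s3=1 s2=1 clk=1 s4=1 s0=0 s1=1
t3.Δ0 s5=1 s3=1 s2=1 clk=1 s4=1 s0=0 s1=1
t3.Δ1 s5=1 s3=1 s2=1 clk=0 s4=1 s0=0 s1=1
t4.Δ0 s5=1 s3=1 s2=1 clk=0 s4=1 s0=0 s1=1
t4.Δ1 s5=1 s3=1 s2=1 clk=1 s4=1 s0=0 s1=1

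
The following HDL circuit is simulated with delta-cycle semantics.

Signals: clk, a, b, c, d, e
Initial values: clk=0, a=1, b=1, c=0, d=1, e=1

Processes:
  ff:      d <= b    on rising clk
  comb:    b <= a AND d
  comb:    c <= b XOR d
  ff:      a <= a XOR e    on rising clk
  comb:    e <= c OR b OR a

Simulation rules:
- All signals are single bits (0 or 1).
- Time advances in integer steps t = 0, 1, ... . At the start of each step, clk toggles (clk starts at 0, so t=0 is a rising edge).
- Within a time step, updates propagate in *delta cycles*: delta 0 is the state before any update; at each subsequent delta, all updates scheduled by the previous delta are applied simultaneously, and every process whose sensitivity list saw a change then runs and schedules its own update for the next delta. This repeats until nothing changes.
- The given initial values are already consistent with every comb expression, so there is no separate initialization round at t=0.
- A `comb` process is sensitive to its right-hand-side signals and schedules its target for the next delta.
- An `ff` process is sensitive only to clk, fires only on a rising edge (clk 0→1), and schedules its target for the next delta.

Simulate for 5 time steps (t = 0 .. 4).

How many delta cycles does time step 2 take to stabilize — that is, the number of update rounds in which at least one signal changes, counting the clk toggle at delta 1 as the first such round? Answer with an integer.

3

t=0 Δ0: clk=0 c=0 d=1 a=1 e=1 b=1
  Δ1: clk:0→1
  Δ2: a:1→0
  Δ3: b:1→0
  Δ4: c:0→1, e:1→0
  Δ5: e:0→1
  (5Δ to stable)
t=1 Δ0: clk=1 c=1 d=1 a=0 e=1 b=0
  Δ1: clk:1→0
  (1Δ to stable)
t=2 Δ0: clk=0 c=1 d=1 a=0 e=1 b=0
  Δ1: clk:0→1
  Δ2: d:1→0, a:0→1
  Δ3: c:1→0
  (3Δ to stable)
t=3 Δ0: clk=1 c=0 d=0 a=1 e=1 b=0
  Δ1: clk:1→0
  (1Δ to stable)
t=4 Δ0: clk=0 c=0 d=0 a=1 e=1 b=0
  Δ1: clk:0→1
  Δ2: a:1→0
  Δ3: e:1→0
  (3Δ to stable)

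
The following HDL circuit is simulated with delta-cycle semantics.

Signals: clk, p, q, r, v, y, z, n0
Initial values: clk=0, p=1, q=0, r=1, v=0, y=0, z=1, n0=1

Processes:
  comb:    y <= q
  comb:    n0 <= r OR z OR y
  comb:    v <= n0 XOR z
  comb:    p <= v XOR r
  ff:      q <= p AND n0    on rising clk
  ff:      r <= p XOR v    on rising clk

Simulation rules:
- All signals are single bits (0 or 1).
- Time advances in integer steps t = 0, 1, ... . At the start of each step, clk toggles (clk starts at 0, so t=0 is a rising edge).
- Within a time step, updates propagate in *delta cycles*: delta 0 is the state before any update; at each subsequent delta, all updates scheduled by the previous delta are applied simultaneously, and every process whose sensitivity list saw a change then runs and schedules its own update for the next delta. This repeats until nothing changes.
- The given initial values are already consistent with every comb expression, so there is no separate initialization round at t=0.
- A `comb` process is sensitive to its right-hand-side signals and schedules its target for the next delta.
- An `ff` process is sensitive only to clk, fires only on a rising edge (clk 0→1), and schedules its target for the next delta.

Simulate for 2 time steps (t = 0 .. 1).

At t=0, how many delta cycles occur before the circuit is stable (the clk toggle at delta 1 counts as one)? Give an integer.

3

t=0 Δ0: y=0 p=1 q=0 r=1 n0=1 z=1 v=0 clk=0
  Δ1: clk:0→1
  Δ2: q:0→1
  Δ3: y:0→1
  (3Δ to stable)
t=1 Δ0: y=1 p=1 q=1 r=1 n0=1 z=1 v=0 clk=1
  Δ1: clk:1→0
  (1Δ to stable)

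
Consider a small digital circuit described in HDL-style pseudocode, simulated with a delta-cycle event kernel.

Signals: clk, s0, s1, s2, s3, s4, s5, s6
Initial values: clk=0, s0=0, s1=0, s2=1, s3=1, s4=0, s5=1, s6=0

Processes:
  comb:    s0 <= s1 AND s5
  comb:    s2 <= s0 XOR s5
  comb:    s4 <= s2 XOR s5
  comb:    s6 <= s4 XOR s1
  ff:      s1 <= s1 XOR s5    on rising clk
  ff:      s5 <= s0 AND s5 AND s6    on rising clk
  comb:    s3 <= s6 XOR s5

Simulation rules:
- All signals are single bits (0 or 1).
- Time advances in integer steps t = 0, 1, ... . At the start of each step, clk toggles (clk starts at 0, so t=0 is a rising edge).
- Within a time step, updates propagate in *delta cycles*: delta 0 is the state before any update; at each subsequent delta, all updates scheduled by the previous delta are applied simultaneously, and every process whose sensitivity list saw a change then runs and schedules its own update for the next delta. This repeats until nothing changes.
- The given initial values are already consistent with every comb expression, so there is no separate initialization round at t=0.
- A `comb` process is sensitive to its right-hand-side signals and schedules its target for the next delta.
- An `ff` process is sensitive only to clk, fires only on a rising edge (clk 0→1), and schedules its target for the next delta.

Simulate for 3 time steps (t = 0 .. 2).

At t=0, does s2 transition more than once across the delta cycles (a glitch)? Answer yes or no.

no

[bits: s0,s1,s2,s4,clk,s3,s6,s5]
t=0: Δ0=00100101 Δ1=00101101 Δ2=01101100 Δ3=01011010 Δ4=01001100 Δ5=01001010 Δ6=01001110 | 6Δ
t=1: Δ0=01001110 Δ1=01000110 | 1Δ
t=2: Δ0=01000110 Δ1=01001110 | 1Δ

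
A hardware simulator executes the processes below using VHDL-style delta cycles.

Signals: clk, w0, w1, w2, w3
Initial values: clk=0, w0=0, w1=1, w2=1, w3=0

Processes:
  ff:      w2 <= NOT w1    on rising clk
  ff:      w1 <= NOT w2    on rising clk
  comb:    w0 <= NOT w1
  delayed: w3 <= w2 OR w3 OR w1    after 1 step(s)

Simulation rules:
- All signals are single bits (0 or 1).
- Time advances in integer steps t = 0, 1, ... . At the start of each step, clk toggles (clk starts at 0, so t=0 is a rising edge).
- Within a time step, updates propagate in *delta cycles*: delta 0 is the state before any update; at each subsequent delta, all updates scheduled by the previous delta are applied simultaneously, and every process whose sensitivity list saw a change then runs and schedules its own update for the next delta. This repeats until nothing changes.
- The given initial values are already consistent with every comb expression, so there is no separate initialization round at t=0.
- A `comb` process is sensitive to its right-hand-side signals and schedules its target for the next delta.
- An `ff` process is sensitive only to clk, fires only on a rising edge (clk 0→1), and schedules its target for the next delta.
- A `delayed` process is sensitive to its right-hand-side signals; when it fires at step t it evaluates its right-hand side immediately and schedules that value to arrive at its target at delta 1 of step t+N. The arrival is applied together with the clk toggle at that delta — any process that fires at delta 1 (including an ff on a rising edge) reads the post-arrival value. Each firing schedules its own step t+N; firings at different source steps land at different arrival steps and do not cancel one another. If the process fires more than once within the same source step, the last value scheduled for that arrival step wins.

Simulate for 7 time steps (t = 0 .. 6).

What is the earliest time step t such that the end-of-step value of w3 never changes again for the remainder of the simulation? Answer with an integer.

t=0 Δ0: w2=1 w3=0 clk=0 w1=1 w0=0
  Δ1: clk:0→1
  Δ2: w2:1→0, w1:1→0
  Δ3: w0:0→1
  (3Δ to stable)
t=1 Δ0: w2=0 w3=0 clk=1 w1=0 w0=1
  Δ1: clk:1→0
  (1Δ to stable)
t=2 Δ0: w2=0 w3=0 clk=0 w1=0 w0=1
  Δ1: clk:0→1
  Δ2: w2:0→1, w1:0→1
  Δ3: w0:1→0
  (3Δ to stable)
t=3 Δ0: w2=1 w3=0 clk=1 w1=1 w0=0
  Δ1: w3:0→1, clk:1→0
  (1Δ to stable)
t=4 Δ0: w2=1 w3=1 clk=0 w1=1 w0=0
  Δ1: clk:0→1
  Δ2: w2:1→0, w1:1→0
  Δ3: w0:0→1
  (3Δ to stable)
t=5 Δ0: w2=0 w3=1 clk=1 w1=0 w0=1
  Δ1: clk:1→0
  (1Δ to stable)
t=6 Δ0: w2=0 w3=1 clk=0 w1=0 w0=1
  Δ1: clk:0→1
  Δ2: w2:0→1, w1:0→1
  Δ3: w0:1→0
  (3Δ to stable)

3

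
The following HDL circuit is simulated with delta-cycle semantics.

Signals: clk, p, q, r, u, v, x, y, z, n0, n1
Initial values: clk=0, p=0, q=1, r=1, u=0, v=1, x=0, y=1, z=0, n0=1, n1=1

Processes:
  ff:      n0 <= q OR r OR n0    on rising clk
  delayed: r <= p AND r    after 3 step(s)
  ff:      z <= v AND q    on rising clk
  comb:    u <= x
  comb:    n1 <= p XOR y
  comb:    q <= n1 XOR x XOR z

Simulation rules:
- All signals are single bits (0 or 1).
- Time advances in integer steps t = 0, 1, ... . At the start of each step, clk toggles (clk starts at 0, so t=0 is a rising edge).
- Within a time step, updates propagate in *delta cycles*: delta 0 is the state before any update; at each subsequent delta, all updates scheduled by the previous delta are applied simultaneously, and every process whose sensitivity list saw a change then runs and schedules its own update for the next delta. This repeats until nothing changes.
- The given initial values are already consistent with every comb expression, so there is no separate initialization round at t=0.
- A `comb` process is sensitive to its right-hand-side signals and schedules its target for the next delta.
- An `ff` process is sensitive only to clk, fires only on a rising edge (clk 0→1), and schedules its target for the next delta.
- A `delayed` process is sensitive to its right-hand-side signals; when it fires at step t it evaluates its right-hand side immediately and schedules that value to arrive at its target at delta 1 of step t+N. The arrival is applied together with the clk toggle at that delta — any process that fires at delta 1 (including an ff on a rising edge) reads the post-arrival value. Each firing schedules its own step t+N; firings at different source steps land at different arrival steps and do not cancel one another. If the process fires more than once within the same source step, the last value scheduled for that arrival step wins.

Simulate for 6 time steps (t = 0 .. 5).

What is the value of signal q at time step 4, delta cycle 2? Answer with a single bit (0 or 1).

t=0 Δ0: x=0 u=0 y=1 v=1 p=0 clk=0 n1=1 q=1 z=0 n0=1 r=1
  Δ1: clk:0→1
  Δ2: z:0→1
  Δ3: q:1→0
  (3Δ to stable)
t=1 Δ0: x=0 u=0 y=1 v=1 p=0 clk=1 n1=1 q=0 z=1 n0=1 r=1
  Δ1: clk:1→0
  (1Δ to stable)
t=2 Δ0: x=0 u=0 y=1 v=1 p=0 clk=0 n1=1 q=0 z=1 n0=1 r=1
  Δ1: clk:0→1
  Δ2: z:1→0
  Δ3: q:0→1
  (3Δ to stable)
t=3 Δ0: x=0 u=0 y=1 v=1 p=0 clk=1 n1=1 q=1 z=0 n0=1 r=1
  Δ1: clk:1→0
  (1Δ to stable)
t=4 Δ0: x=0 u=0 y=1 v=1 p=0 clk=0 n1=1 q=1 z=0 n0=1 r=1
  Δ1: clk:0→1
  Δ2: z:0→1
  Δ3: q:1→0
  (3Δ to stable)
t=5 Δ0: x=0 u=0 y=1 v=1 p=0 clk=1 n1=1 q=0 z=1 n0=1 r=1
  Δ1: clk:1→0
  (1Δ to stable)

1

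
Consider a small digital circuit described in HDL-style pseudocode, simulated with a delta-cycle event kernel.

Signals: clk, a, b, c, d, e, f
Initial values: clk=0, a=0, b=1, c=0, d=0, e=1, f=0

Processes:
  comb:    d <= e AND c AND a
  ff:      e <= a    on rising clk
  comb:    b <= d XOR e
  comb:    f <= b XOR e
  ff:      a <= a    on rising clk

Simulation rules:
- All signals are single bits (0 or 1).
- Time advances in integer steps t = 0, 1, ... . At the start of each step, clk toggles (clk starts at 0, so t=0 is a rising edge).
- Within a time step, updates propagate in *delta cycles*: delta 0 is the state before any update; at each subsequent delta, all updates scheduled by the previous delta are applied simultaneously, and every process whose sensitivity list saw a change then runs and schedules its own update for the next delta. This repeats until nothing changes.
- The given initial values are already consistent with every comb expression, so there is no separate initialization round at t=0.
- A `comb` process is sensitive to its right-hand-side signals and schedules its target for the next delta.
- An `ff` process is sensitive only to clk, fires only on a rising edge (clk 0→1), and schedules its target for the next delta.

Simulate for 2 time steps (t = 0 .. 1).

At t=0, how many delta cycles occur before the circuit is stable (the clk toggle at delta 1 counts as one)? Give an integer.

t=0 Δ0: d=0 b=1 e=1 c=0 f=0 a=0 clk=0
  Δ1: clk:0→1
  Δ2: e:1→0
  Δ3: b:1→0, f:0→1
  Δ4: f:1→0
  (4Δ to stable)
t=1 Δ0: d=0 b=0 e=0 c=0 f=0 a=0 clk=1
  Δ1: clk:1→0
  (1Δ to stable)

4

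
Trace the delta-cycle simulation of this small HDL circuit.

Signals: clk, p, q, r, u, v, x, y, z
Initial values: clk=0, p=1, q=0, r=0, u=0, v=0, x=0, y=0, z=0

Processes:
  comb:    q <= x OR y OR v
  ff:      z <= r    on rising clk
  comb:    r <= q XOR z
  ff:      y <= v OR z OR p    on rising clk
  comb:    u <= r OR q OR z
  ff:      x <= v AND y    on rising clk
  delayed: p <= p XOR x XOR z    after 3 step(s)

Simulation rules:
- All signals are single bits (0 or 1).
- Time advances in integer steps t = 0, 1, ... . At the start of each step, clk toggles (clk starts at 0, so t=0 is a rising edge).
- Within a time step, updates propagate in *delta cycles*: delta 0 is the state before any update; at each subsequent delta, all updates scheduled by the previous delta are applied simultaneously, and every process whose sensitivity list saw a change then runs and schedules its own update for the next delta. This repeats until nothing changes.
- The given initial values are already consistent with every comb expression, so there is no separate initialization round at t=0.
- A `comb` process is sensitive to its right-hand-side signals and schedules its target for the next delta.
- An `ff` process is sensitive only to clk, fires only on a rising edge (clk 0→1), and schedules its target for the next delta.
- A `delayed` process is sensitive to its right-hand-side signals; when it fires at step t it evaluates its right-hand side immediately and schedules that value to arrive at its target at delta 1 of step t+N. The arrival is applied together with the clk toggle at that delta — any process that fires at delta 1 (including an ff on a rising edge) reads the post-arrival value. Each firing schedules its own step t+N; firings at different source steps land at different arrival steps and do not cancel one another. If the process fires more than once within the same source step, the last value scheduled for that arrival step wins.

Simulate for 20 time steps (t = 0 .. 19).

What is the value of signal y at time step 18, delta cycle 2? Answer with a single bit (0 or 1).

t=0 Δ0: q=0 p=1 clk=0 y=0 z=0 r=0 u=0 x=0 v=0
  Δ1: clk:0→1
  Δ2: y:0→1
  Δ3: q:0→1
  Δ4: r:0→1, u:0→1
  (4Δ to stable)
t=1 Δ0: q=1 p=1 clk=1 y=1 z=0 r=1 u=1 x=0 v=0
  Δ1: clk:1→0
  (1Δ to stable)
t=2 Δ0: q=1 p=1 clk=0 y=1 z=0 r=1 u=1 x=0 v=0
  Δ1: clk:0→1
  Δ2: z:0→1
  Δ3: r:1→0
  (3Δ to stable)
t=3 Δ0: q=1 p=1 clk=1 y=1 z=1 r=0 u=1 x=0 v=0
  Δ1: clk:1→0
  (1Δ to stable)
t=4 Δ0: q=1 p=1 clk=0 y=1 z=1 r=0 u=1 x=0 v=0
  Δ1: clk:0→1
  Δ2: z:1→0
  Δ3: r:0→1
  (3Δ to stable)
t=5 Δ0: q=1 p=1 clk=1 y=1 z=0 r=1 u=1 x=0 v=0
  Δ1: p:1→0, clk:1→0
  (1Δ to stable)
t=6 Δ0: q=1 p=0 clk=0 y=1 z=0 r=1 u=1 x=0 v=0
  Δ1: clk:0→1
  Δ2: y:1→0, z:0→1
  Δ3: q:1→0, r:1→0
  Δ4: r:0→1
  (4Δ to stable)
t=7 Δ0: q=0 p=0 clk=1 y=0 z=1 r=1 u=1 x=0 v=0
  Δ1: p:0→1, clk:1→0
  (1Δ to stable)
t=8 Δ0: q=0 p=1 clk=0 y=0 z=1 r=1 u=1 x=0 v=0
  Δ1: p:1→0, clk:0→1
  Δ2: y:0→1
  Δ3: q:0→1
  Δ4: r:1→0
  (4Δ to stable)
t=9 Δ0: q=1 p=0 clk=1 y=1 z=1 r=0 u=1 x=0 v=0
  Δ1: p:0→1, clk:1→0
  (1Δ to stable)
t=10 Δ0: q=1 p=1 clk=0 y=1 z=1 r=0 u=1 x=0 v=0
  Δ1: p:1→0, clk:0→1
  Δ2: z:1→0
  Δ3: r:0→1
  (3Δ to stable)
t=11 Δ0: q=1 p=0 clk=1 y=1 z=0 r=1 u=1 x=0 v=0
  Δ1: p:0→1, clk:1→0
  (1Δ to stable)
t=12 Δ0: q=1 p=1 clk=0 y=1 z=0 r=1 u=1 x=0 v=0
  Δ1: p:1→0, clk:0→1
  Δ2: y:1→0, z:0→1
  Δ3: q:1→0, r:1→0
  Δ4: r:0→1
  (4Δ to stable)
t=13 Δ0: q=0 p=0 clk=1 y=0 z=1 r=1 u=1 x=0 v=0
  Δ1: clk:1→0
  (1Δ to stable)
t=14 Δ0: q=0 p=0 clk=0 y=0 z=1 r=1 u=1 x=0 v=0
  Δ1: p:0→1, clk:0→1
  Δ2: y:0→1
  Δ3: q:0→1
  Δ4: r:1→0
  (4Δ to stable)
t=15 Δ0: q=1 p=1 clk=1 y=1 z=1 r=0 u=1 x=0 v=0
  Δ1: clk:1→0
  (1Δ to stable)
t=16 Δ0: q=1 p=1 clk=0 y=1 z=1 r=0 u=1 x=0 v=0
  Δ1: clk:0→1
  Δ2: z:1→0
  Δ3: r:0→1
  (3Δ to stable)
t=17 Δ0: q=1 p=1 clk=1 y=1 z=0 r=1 u=1 x=0 v=0
  Δ1: p:1→0, clk:1→0
  (1Δ to stable)
t=18 Δ0: q=1 p=0 clk=0 y=1 z=0 r=1 u=1 x=0 v=0
  Δ1: clk:0→1
  Δ2: y:1→0, z:0→1
  Δ3: q:1→0, r:1→0
  Δ4: r:0→1
  (4Δ to stable)
t=19 Δ0: q=0 p=0 clk=1 y=0 z=1 r=1 u=1 x=0 v=0
  Δ1: p:0→1, clk:1→0
  (1Δ to stable)

0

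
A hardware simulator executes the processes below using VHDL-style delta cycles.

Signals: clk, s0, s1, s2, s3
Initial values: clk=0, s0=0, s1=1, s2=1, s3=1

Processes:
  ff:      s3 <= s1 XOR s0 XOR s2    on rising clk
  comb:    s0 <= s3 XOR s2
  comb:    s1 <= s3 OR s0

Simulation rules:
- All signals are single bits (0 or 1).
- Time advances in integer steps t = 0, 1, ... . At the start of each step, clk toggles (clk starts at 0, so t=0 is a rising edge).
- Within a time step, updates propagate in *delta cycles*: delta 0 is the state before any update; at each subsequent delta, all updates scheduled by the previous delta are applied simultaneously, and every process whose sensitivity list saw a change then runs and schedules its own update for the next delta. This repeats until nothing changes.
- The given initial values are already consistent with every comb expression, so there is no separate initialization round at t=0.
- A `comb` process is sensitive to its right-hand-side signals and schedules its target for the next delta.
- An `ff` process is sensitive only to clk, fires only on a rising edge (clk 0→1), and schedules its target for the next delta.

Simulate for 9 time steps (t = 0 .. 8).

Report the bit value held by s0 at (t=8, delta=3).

1

t0.Δ0 s1=1 s3=1 s2=1 s0=0 clk=0
t0.Δ1 s1=1 s3=1 s2=1 s0=0 clk=1
t0.Δ2 s1=1 s3=0 s2=1 s0=0 clk=1
t0.Δ3 s1=0 s3=0 s2=1 s0=1 clk=1
t0.Δ4 s1=1 s3=0 s2=1 s0=1 clk=1
t1.Δ0 s1=1 s3=0 s2=1 s0=1 clk=1
t1.Δ1 s1=1 s3=0 s2=1 s0=1 clk=0
t2.Δ0 s1=1 s3=0 s2=1 s0=1 clk=0
t2.Δ1 s1=1 s3=0 s2=1 s0=1 clk=1
t2.Δ2 s1=1 s3=1 s2=1 s0=1 clk=1
t2.Δ3 s1=1 s3=1 s2=1 s0=0 clk=1
t3.Δ0 s1=1 s3=1 s2=1 s0=0 clk=1
t3.Δ1 s1=1 s3=1 s2=1 s0=0 clk=0
t4.Δ0 s1=1 s3=1 s2=1 s0=0 clk=0
t4.Δ1 s1=1 s3=1 s2=1 s0=0 clk=1
t4.Δ2 s1=1 s3=0 s2=1 s0=0 clk=1
t4.Δ3 s1=0 s3=0 s2=1 s0=1 clk=1
t4.Δ4 s1=1 s3=0 s2=1 s0=1 clk=1
t5.Δ0 s1=1 s3=0 s2=1 s0=1 clk=1
t5.Δ1 s1=1 s3=0 s2=1 s0=1 clk=0
t6.Δ0 s1=1 s3=0 s2=1 s0=1 clk=0
t6.Δ1 s1=1 s3=0 s2=1 s0=1 clk=1
t6.Δ2 s1=1 s3=1 s2=1 s0=1 clk=1
t6.Δ3 s1=1 s3=1 s2=1 s0=0 clk=1
t7.Δ0 s1=1 s3=1 s2=1 s0=0 clk=1
t7.Δ1 s1=1 s3=1 s2=1 s0=0 clk=0
t8.Δ0 s1=1 s3=1 s2=1 s0=0 clk=0
t8.Δ1 s1=1 s3=1 s2=1 s0=0 clk=1
t8.Δ2 s1=1 s3=0 s2=1 s0=0 clk=1
t8.Δ3 s1=0 s3=0 s2=1 s0=1 clk=1
t8.Δ4 s1=1 s3=0 s2=1 s0=1 clk=1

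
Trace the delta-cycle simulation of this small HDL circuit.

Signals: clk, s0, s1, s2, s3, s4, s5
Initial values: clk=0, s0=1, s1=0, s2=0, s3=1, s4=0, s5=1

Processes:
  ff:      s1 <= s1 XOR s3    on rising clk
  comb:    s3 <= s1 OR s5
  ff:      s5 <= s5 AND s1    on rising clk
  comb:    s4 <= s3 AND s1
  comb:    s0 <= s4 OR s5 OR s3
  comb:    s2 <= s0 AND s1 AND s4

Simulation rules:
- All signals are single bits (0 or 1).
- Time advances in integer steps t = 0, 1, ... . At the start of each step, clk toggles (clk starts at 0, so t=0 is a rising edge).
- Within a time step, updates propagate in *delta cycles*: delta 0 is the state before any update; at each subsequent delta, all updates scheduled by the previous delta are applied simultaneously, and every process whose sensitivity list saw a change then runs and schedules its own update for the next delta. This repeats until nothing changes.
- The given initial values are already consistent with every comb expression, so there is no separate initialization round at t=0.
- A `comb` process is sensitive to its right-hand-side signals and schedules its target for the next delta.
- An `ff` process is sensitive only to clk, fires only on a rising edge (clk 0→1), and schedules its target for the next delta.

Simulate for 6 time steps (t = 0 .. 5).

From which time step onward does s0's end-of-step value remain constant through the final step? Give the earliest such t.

2

t0.Δ0 clk=0 s4=0 s5=1 s0=1 s2=0 s1=0 s3=1
t0.Δ1 clk=1 s4=0 s5=1 s0=1 s2=0 s1=0 s3=1
t0.Δ2 clk=1 s4=0 s5=0 s0=1 s2=0 s1=1 s3=1
t0.Δ3 clk=1 s4=1 s5=0 s0=1 s2=0 s1=1 s3=1
t0.Δ4 clk=1 s4=1 s5=0 s0=1 s2=1 s1=1 s3=1
t1.Δ0 clk=1 s4=1 s5=0 s0=1 s2=1 s1=1 s3=1
t1.Δ1 clk=0 s4=1 s5=0 s0=1 s2=1 s1=1 s3=1
t2.Δ0 clk=0 s4=1 s5=0 s0=1 s2=1 s1=1 s3=1
t2.Δ1 clk=1 s4=1 s5=0 s0=1 s2=1 s1=1 s3=1
t2.Δ2 clk=1 s4=1 s5=0 s0=1 s2=1 s1=0 s3=1
t2.Δ3 clk=1 s4=0 s5=0 s0=1 s2=0 s1=0 s3=0
t2.Δ4 clk=1 s4=0 s5=0 s0=0 s2=0 s1=0 s3=0
t3.Δ0 clk=1 s4=0 s5=0 s0=0 s2=0 s1=0 s3=0
t3.Δ1 clk=0 s4=0 s5=0 s0=0 s2=0 s1=0 s3=0
t4.Δ0 clk=0 s4=0 s5=0 s0=0 s2=0 s1=0 s3=0
t4.Δ1 clk=1 s4=0 s5=0 s0=0 s2=0 s1=0 s3=0
t5.Δ0 clk=1 s4=0 s5=0 s0=0 s2=0 s1=0 s3=0
t5.Δ1 clk=0 s4=0 s5=0 s0=0 s2=0 s1=0 s3=0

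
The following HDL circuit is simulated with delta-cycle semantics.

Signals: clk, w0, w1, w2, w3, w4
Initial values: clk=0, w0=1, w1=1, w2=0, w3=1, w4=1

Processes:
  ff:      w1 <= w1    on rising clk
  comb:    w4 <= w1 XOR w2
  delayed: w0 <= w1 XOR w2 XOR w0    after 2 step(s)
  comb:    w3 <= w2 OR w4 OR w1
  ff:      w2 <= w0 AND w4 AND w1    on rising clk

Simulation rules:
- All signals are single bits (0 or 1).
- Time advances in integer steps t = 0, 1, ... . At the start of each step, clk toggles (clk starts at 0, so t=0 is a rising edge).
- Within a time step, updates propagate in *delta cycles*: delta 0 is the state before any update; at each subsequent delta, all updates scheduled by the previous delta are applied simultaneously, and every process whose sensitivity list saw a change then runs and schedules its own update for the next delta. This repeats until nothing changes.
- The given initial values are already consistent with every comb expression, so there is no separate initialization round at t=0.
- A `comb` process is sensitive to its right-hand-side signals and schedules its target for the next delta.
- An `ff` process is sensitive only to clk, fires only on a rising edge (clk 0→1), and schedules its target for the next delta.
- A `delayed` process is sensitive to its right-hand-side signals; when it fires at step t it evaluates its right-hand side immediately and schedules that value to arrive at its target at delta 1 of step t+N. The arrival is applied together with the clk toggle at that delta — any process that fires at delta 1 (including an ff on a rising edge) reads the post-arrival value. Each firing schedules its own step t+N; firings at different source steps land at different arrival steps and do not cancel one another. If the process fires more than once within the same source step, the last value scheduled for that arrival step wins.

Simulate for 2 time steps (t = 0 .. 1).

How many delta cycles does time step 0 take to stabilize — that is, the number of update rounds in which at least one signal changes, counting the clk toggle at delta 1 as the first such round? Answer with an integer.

[bits: w4,w0,w2,w3,clk,w1]
t=0: Δ0=110101 Δ1=110111 Δ2=111111 Δ3=011111 | 3Δ
t=1: Δ0=011111 Δ1=011101 | 1Δ

3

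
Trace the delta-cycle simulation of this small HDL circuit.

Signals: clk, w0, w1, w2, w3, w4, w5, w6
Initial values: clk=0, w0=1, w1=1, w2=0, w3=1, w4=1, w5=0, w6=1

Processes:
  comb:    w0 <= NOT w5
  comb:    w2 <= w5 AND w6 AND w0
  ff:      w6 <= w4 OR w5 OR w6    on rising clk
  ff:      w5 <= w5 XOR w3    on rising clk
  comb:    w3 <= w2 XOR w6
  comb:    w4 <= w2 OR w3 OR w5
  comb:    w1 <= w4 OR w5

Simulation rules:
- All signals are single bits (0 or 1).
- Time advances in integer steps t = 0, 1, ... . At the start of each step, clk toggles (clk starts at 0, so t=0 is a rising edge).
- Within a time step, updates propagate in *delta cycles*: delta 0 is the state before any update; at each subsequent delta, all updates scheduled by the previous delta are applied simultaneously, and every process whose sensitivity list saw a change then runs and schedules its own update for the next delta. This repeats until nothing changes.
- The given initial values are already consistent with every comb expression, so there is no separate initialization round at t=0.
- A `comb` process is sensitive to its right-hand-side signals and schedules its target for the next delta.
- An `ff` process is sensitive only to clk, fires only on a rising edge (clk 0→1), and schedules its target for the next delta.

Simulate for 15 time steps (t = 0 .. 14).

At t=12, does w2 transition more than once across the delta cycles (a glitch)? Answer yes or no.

t0.Δ0 w4=1 w0=1 w5=0 clk=0 w3=1 w1=1 w6=1 w2=0
t0.Δ1 w4=1 w0=1 w5=0 clk=1 w3=1 w1=1 w6=1 w2=0
t0.Δ2 w4=1 w0=1 w5=1 clk=1 w3=1 w1=1 w6=1 w2=0
t0.Δ3 w4=1 w0=0 w5=1 clk=1 w3=1 w1=1 w6=1 w2=1
t0.Δ4 w4=1 w0=0 w5=1 clk=1 w3=0 w1=1 w6=1 w2=0
t0.Δ5 w4=1 w0=0 w5=1 clk=1 w3=1 w1=1 w6=1 w2=0
t1.Δ0 w4=1 w0=0 w5=1 clk=1 w3=1 w1=1 w6=1 w2=0
t1.Δ1 w4=1 w0=0 w5=1 clk=0 w3=1 w1=1 w6=1 w2=0
t2.Δ0 w4=1 w0=0 w5=1 clk=0 w3=1 w1=1 w6=1 w2=0
t2.Δ1 w4=1 w0=0 w5=1 clk=1 w3=1 w1=1 w6=1 w2=0
t2.Δ2 w4=1 w0=0 w5=0 clk=1 w3=1 w1=1 w6=1 w2=0
t2.Δ3 w4=1 w0=1 w5=0 clk=1 w3=1 w1=1 w6=1 w2=0
t3.Δ0 w4=1 w0=1 w5=0 clk=1 w3=1 w1=1 w6=1 w2=0
t3.Δ1 w4=1 w0=1 w5=0 clk=0 w3=1 w1=1 w6=1 w2=0
t4.Δ0 w4=1 w0=1 w5=0 clk=0 w3=1 w1=1 w6=1 w2=0
t4.Δ1 w4=1 w0=1 w5=0 clk=1 w3=1 w1=1 w6=1 w2=0
t4.Δ2 w4=1 w0=1 w5=1 clk=1 w3=1 w1=1 w6=1 w2=0
t4.Δ3 w4=1 w0=0 w5=1 clk=1 w3=1 w1=1 w6=1 w2=1
t4.Δ4 w4=1 w0=0 w5=1 clk=1 w3=0 w1=1 w6=1 w2=0
t4.Δ5 w4=1 w0=0 w5=1 clk=1 w3=1 w1=1 w6=1 w2=0
t5.Δ0 w4=1 w0=0 w5=1 clk=1 w3=1 w1=1 w6=1 w2=0
t5.Δ1 w4=1 w0=0 w5=1 clk=0 w3=1 w1=1 w6=1 w2=0
t6.Δ0 w4=1 w0=0 w5=1 clk=0 w3=1 w1=1 w6=1 w2=0
t6.Δ1 w4=1 w0=0 w5=1 clk=1 w3=1 w1=1 w6=1 w2=0
t6.Δ2 w4=1 w0=0 w5=0 clk=1 w3=1 w1=1 w6=1 w2=0
t6.Δ3 w4=1 w0=1 w5=0 clk=1 w3=1 w1=1 w6=1 w2=0
t7.Δ0 w4=1 w0=1 w5=0 clk=1 w3=1 w1=1 w6=1 w2=0
t7.Δ1 w4=1 w0=1 w5=0 clk=0 w3=1 w1=1 w6=1 w2=0
t8.Δ0 w4=1 w0=1 w5=0 clk=0 w3=1 w1=1 w6=1 w2=0
t8.Δ1 w4=1 w0=1 w5=0 clk=1 w3=1 w1=1 w6=1 w2=0
t8.Δ2 w4=1 w0=1 w5=1 clk=1 w3=1 w1=1 w6=1 w2=0
t8.Δ3 w4=1 w0=0 w5=1 clk=1 w3=1 w1=1 w6=1 w2=1
t8.Δ4 w4=1 w0=0 w5=1 clk=1 w3=0 w1=1 w6=1 w2=0
t8.Δ5 w4=1 w0=0 w5=1 clk=1 w3=1 w1=1 w6=1 w2=0
t9.Δ0 w4=1 w0=0 w5=1 clk=1 w3=1 w1=1 w6=1 w2=0
t9.Δ1 w4=1 w0=0 w5=1 clk=0 w3=1 w1=1 w6=1 w2=0
t10.Δ0 w4=1 w0=0 w5=1 clk=0 w3=1 w1=1 w6=1 w2=0
t10.Δ1 w4=1 w0=0 w5=1 clk=1 w3=1 w1=1 w6=1 w2=0
t10.Δ2 w4=1 w0=0 w5=0 clk=1 w3=1 w1=1 w6=1 w2=0
t10.Δ3 w4=1 w0=1 w5=0 clk=1 w3=1 w1=1 w6=1 w2=0
t11.Δ0 w4=1 w0=1 w5=0 clk=1 w3=1 w1=1 w6=1 w2=0
t11.Δ1 w4=1 w0=1 w5=0 clk=0 w3=1 w1=1 w6=1 w2=0
t12.Δ0 w4=1 w0=1 w5=0 clk=0 w3=1 w1=1 w6=1 w2=0
t12.Δ1 w4=1 w0=1 w5=0 clk=1 w3=1 w1=1 w6=1 w2=0
t12.Δ2 w4=1 w0=1 w5=1 clk=1 w3=1 w1=1 w6=1 w2=0
t12.Δ3 w4=1 w0=0 w5=1 clk=1 w3=1 w1=1 w6=1 w2=1
t12.Δ4 w4=1 w0=0 w5=1 clk=1 w3=0 w1=1 w6=1 w2=0
t12.Δ5 w4=1 w0=0 w5=1 clk=1 w3=1 w1=1 w6=1 w2=0
t13.Δ0 w4=1 w0=0 w5=1 clk=1 w3=1 w1=1 w6=1 w2=0
t13.Δ1 w4=1 w0=0 w5=1 clk=0 w3=1 w1=1 w6=1 w2=0
t14.Δ0 w4=1 w0=0 w5=1 clk=0 w3=1 w1=1 w6=1 w2=0
t14.Δ1 w4=1 w0=0 w5=1 clk=1 w3=1 w1=1 w6=1 w2=0
t14.Δ2 w4=1 w0=0 w5=0 clk=1 w3=1 w1=1 w6=1 w2=0
t14.Δ3 w4=1 w0=1 w5=0 clk=1 w3=1 w1=1 w6=1 w2=0

yes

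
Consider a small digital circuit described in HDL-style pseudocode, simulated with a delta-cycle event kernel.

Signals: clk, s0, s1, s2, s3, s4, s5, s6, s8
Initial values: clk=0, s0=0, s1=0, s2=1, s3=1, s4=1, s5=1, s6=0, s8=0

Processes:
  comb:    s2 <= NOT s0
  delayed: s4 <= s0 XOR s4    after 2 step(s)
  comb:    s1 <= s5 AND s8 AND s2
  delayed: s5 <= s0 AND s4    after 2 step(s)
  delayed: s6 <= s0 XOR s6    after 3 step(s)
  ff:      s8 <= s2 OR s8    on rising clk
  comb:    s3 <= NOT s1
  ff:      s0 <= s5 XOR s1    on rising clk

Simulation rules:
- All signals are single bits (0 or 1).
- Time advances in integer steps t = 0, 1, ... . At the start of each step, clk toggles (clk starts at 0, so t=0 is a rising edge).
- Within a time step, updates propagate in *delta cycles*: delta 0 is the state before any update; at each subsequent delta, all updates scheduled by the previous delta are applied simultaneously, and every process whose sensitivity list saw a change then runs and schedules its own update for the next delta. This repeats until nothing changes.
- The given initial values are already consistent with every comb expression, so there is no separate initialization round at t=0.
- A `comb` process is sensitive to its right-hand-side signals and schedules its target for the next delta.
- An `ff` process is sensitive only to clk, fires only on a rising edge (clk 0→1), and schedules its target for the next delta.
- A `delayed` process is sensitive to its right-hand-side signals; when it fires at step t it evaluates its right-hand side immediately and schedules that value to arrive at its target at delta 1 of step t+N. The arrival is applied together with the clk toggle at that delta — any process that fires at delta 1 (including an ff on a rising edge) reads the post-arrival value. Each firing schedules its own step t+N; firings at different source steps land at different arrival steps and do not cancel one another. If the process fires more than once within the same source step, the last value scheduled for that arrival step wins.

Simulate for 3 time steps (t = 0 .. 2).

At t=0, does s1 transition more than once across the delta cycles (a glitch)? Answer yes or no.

[bits: s3,s1,s0,s6,s2,s8,clk,s5,s4]
t=0: Δ0=100010011 Δ1=100010111 Δ2=101011111 Δ3=111001111 Δ4=001001111 Δ5=101001111 | 5Δ
t=1: Δ0=101001111 Δ1=101001011 | 1Δ
t=2: Δ0=101001011 Δ1=101001110 | 1Δ

yes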